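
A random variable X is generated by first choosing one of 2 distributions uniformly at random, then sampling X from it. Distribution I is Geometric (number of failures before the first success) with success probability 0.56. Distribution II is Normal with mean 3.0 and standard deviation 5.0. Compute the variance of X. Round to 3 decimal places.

14.427

Per component, I: μ=0.785714, E[X²]=2.02041; II: μ=3, E[X²]=34.
E[X] = 0.5·0.785714 + 0.5·3 = 1.89286.
E[X²] = 0.5·2.02041 + 0.5·34 = 18.0102.
Var(X) = E[X²] − (E[X])² = 18.0102 − 3.58291 = 14.4273.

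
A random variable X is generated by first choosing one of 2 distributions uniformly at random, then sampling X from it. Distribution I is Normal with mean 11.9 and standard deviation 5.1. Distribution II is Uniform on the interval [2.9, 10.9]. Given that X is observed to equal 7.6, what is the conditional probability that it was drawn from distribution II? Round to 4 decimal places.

0.6951

Likelihoods f(7.6 | ·): I: 0.0548244; II: 0.125.
Posterior ∝ prior × likelihood. Numerator for II: 0.5·0.125 = 0.0625.
Normalizing constant: 0.5·0.0548244 + 0.5·0.125 = 0.0899122.
P(II | observation) = 0.0625 / 0.0899122 = 0.695122.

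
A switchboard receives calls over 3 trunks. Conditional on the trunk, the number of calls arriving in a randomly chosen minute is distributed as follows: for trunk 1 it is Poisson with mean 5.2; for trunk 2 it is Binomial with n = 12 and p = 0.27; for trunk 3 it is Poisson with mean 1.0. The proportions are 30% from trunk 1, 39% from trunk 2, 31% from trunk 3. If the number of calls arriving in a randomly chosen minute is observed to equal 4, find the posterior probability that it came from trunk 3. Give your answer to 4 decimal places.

Likelihoods P(X=4 | ·): 1: 0.168063; 2: 0.21215; 3: 0.0153283.
Posterior ∝ prior × likelihood. Numerator for 3: 0.31·0.0153283 = 0.00475178.
Normalizing constant: 0.3·0.168063 + 0.39·0.21215 + 0.31·0.0153283 = 0.137909.
P(3 | observation) = 0.00475178 / 0.137909 = 0.0344559.

0.0345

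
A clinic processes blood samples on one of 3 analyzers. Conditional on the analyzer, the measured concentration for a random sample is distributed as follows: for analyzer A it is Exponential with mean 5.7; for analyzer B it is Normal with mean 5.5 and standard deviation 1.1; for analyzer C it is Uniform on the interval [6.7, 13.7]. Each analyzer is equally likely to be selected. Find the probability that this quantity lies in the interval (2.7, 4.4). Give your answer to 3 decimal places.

0.105

Conditional on each analyzer, P(2.7 < X < 4.4): A: 0.160583; B: 0.153198; C: 0.
By total probability, P(2.7 < X < 4.4) = 0.333333·0.160583 + 0.333333·0.153198 + 0.333333·0 = 0.104594.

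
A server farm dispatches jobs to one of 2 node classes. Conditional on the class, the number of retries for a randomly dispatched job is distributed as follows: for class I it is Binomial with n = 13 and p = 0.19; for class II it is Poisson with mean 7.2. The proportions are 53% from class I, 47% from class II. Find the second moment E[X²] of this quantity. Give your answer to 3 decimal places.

For each component E[X²] = Var + (mean)², giving I: 8.1016; II: 59.04.
Overall E[X²] = 0.53·8.1016 + 0.47·59.04 = 32.0426.

32.043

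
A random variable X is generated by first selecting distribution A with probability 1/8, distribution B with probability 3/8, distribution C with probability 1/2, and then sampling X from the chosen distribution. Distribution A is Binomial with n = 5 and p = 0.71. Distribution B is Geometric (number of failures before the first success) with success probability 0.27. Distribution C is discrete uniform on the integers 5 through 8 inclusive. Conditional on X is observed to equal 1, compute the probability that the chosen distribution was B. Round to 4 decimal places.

Likelihoods P(X=1 | ·): A: 0.0251085; B: 0.1971; C: 0.
Posterior ∝ prior × likelihood. Numerator for B: 0.375·0.1971 = 0.0739125.
Normalizing constant: 0.125·0.0251085 + 0.375·0.1971 + 0.5·0 = 0.0770511.
P(B | observation) = 0.0739125 / 0.0770511 = 0.959266.

0.9593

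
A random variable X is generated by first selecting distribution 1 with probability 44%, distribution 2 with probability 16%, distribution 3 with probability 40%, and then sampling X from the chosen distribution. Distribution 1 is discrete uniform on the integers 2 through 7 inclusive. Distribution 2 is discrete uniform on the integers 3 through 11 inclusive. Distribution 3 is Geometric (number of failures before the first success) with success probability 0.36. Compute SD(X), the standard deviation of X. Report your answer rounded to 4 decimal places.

2.7955

Per component, 1: μ=4.5, E[X²]=23.1667; 2: μ=7, E[X²]=55.6667; 3: μ=1.77778, E[X²]=8.09877.
E[X] = 0.44·4.5 + 0.16·7 + 0.4·1.77778 = 3.81111.
E[X²] = 0.44·23.1667 + 0.16·55.6667 + 0.4·8.09877 = 22.3395.
Var(X) = E[X²] − (E[X])² = 22.3395 − 14.5246 = 7.81494.
SD(X) = √7.81494 = 2.79552.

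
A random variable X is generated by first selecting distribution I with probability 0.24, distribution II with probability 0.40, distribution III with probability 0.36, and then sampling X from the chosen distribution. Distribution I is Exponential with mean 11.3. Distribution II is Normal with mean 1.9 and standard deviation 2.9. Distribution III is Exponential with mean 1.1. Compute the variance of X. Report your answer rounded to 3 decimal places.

52.009

Per component, I: μ=11.3, E[X²]=255.38; II: μ=1.9, E[X²]=12.02; III: μ=1.1, E[X²]=2.42.
E[X] = 0.24·11.3 + 0.4·1.9 + 0.36·1.1 = 3.868.
E[X²] = 0.24·255.38 + 0.4·12.02 + 0.36·2.42 = 66.9704.
Var(X) = E[X²] − (E[X])² = 66.9704 − 14.9614 = 52.009.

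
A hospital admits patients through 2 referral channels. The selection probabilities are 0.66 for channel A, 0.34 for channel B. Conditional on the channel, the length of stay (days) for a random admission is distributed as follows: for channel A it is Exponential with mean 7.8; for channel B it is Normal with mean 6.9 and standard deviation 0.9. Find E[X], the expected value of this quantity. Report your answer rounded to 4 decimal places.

Component means — A: 7.8; B: 6.9.
E[X] = 0.66·7.8 + 0.34·6.9 = 7.494.

7.4940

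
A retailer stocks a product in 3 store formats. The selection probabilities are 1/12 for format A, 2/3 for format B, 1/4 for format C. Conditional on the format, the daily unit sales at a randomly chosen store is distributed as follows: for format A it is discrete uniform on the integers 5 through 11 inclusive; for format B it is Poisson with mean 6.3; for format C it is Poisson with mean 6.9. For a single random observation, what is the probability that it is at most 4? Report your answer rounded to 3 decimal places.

Conditional on each format, P(X ≤ 4): A: 0; B: 0.246904; C: 0.182311.
By total probability, P(X ≤ 4) = 0.0833333·0 + 0.666667·0.246904 + 0.25·0.182311 = 0.21018.

0.210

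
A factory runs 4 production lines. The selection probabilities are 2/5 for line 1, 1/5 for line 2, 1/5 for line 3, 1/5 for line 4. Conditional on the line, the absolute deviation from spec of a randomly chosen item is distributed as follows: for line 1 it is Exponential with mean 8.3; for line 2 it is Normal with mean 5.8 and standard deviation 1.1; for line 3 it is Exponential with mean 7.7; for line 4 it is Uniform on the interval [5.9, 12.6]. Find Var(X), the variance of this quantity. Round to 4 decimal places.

41.7218

Per component, 1: μ=8.3, E[X²]=137.78; 2: μ=5.8, E[X²]=34.85; 3: μ=7.7, E[X²]=118.58; 4: μ=9.25, E[X²]=89.3033.
E[X] = 0.4·8.3 + 0.2·5.8 + 0.2·7.7 + 0.2·9.25 = 7.87.
E[X²] = 0.4·137.78 + 0.2·34.85 + 0.2·118.58 + 0.2·89.3033 = 103.659.
Var(X) = E[X²] − (E[X])² = 103.659 − 61.9369 = 41.7218.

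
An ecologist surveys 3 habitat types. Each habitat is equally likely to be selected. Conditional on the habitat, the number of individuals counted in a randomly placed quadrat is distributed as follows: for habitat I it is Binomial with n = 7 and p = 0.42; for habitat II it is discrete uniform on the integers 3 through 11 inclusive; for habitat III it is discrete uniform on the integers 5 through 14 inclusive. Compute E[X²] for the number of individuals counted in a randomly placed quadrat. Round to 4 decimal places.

54.8385

For each component E[X²] = Var + (mean)², giving I: 10.3488; II: 55.6667; III: 98.5.
Overall E[X²] = 0.333333·10.3488 + 0.333333·55.6667 + 0.333333·98.5 = 54.8385.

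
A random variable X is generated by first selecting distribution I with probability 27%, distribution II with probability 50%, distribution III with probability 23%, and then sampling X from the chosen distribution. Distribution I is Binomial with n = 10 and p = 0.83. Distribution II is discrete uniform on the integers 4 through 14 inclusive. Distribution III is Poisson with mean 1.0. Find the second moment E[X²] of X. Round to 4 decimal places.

64.9413

For each component E[X²] = Var + (mean)², giving I: 70.301; II: 91; III: 2.
Overall E[X²] = 0.27·70.301 + 0.5·91 + 0.23·2 = 64.9413.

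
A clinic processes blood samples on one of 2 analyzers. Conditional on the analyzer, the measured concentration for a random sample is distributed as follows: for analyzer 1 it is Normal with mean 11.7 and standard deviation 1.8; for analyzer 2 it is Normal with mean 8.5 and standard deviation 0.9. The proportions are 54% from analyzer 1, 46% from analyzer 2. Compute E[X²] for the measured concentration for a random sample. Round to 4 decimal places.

109.2778

For each component E[X²] = Var + (mean)², giving 1: 140.13; 2: 73.06.
Overall E[X²] = 0.54·140.13 + 0.46·73.06 = 109.278.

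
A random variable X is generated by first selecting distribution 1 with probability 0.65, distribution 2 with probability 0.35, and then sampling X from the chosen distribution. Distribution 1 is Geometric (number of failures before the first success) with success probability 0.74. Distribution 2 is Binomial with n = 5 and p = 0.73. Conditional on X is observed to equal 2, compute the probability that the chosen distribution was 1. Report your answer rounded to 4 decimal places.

Likelihoods P(X=2 | ·): 1: 0.050024; 2: 0.104891.
Posterior ∝ prior × likelihood. Numerator for 1: 0.65·0.050024 = 0.0325156.
Normalizing constant: 0.65·0.050024 + 0.35·0.104891 = 0.0692273.
P(1 | observation) = 0.0325156 / 0.0692273 = 0.469693.

0.4697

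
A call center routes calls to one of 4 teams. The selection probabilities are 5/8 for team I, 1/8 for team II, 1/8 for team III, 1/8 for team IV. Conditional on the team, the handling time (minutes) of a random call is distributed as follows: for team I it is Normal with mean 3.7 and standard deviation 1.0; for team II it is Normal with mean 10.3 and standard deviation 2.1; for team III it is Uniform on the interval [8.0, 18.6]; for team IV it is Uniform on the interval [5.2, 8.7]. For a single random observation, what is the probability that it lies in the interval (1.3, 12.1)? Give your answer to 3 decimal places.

0.894

Conditional on each team, P(1.3 < X < 12.1): I: 0.991802; II: 0.804308; III: 0.386792; IV: 1.
By total probability, P(1.3 < X < 12.1) = 0.625·0.991802 + 0.125·0.804308 + 0.125·0.386792 + 0.125·1 = 0.893764.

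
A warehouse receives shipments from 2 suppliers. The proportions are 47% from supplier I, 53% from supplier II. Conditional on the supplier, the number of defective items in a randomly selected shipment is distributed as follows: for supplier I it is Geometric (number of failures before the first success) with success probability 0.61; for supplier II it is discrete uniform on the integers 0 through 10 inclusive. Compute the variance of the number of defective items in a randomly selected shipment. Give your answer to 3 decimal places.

10.529

Per component, I: μ=0.639344, E[X²]=1.45687; II: μ=5, E[X²]=35.
E[X] = 0.47·0.639344 + 0.53·5 = 2.95049.
E[X²] = 0.47·1.45687 + 0.53·35 = 19.2347.
Var(X) = E[X²] − (E[X])² = 19.2347 − 8.7054 = 10.5293.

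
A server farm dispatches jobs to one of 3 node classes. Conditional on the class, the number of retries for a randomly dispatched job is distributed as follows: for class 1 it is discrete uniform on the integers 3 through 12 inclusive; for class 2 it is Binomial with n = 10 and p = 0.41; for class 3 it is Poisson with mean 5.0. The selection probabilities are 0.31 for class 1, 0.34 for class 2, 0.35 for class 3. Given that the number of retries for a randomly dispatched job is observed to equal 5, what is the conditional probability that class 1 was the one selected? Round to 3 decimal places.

0.190

Likelihoods P(X=5 | ·): 1: 0.1; 2: 0.208728; 3: 0.175467.
Posterior ∝ prior × likelihood. Numerator for 1: 0.31·0.1 = 0.031.
Normalizing constant: 0.31·0.1 + 0.34·0.208728 + 0.35·0.175467 = 0.163381.
P(1 | observation) = 0.031 / 0.163381 = 0.189741.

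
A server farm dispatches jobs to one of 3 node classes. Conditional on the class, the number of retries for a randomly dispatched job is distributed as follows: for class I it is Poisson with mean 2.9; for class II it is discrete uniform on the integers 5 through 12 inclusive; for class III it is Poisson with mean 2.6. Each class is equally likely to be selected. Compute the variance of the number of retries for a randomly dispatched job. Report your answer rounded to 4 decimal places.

10.9456

Per component, I: μ=2.9, E[X²]=11.31; II: μ=8.5, E[X²]=77.5; III: μ=2.6, E[X²]=9.36.
E[X] = 0.333333·2.9 + 0.333333·8.5 + 0.333333·2.6 = 4.66667.
E[X²] = 0.333333·11.31 + 0.333333·77.5 + 0.333333·9.36 = 32.7233.
Var(X) = E[X²] − (E[X])² = 32.7233 − 21.7778 = 10.9456.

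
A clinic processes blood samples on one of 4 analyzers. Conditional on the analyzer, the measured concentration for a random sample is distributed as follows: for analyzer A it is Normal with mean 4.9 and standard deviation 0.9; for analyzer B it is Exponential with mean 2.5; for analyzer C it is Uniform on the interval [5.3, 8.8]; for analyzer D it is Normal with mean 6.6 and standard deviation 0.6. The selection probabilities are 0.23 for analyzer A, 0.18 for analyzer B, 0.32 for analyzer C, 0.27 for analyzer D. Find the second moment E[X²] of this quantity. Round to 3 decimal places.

36.048

For each component E[X²] = Var + (mean)², giving A: 24.82; B: 12.5; C: 50.7233; D: 43.92.
Overall E[X²] = 0.23·24.82 + 0.18·12.5 + 0.32·50.7233 + 0.27·43.92 = 36.0485.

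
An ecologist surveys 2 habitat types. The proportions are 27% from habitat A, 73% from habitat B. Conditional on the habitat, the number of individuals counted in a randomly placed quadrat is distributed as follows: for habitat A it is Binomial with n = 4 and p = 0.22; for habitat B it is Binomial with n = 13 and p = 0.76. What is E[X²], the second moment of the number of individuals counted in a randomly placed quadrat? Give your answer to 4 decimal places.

73.3839

For each component E[X²] = Var + (mean)², giving A: 1.4608; B: 99.9856.
Overall E[X²] = 0.27·1.4608 + 0.73·99.9856 = 73.3839.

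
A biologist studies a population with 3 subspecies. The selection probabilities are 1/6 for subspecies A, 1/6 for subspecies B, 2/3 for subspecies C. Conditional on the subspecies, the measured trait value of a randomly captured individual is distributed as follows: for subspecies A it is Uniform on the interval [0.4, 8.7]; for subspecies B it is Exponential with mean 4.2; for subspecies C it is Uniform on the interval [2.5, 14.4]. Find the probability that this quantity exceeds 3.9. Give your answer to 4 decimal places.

Conditional on each subspecies, P(X > 3.9): A: 0.578313; B: 0.395118; C: 0.882353.
By total probability, P(X > 3.9) = 0.166667·0.578313 + 0.166667·0.395118 + 0.666667·0.882353 = 0.750474.

0.7505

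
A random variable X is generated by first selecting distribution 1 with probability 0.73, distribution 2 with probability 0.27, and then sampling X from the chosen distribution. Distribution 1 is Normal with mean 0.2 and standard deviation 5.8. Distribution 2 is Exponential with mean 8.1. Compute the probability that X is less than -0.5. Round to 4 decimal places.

0.3299

Conditional on each component, P(X < -0.5): 1: 0.451968; 2: 0.
By total probability, P(X < -0.5) = 0.73·0.451968 + 0.27·0 = 0.329937.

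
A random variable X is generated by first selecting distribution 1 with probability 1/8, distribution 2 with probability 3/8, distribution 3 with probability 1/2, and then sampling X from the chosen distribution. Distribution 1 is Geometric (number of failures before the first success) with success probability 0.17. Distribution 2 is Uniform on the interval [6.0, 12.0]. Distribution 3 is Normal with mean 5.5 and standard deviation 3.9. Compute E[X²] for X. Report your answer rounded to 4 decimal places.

60.7996

For each component E[X²] = Var + (mean)², giving 1: 52.5571; 2: 84; 3: 45.46.
Overall E[X²] = 0.125·52.5571 + 0.375·84 + 0.5·45.46 = 60.7996.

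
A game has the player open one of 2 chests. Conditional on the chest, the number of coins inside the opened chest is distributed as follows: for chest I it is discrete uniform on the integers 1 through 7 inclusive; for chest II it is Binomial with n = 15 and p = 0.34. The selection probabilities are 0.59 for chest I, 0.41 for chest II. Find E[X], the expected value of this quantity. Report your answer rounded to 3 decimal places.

Component means — I: 4; II: 5.1.
E[X] = 0.59·4 + 0.41·5.1 = 4.451.

4.451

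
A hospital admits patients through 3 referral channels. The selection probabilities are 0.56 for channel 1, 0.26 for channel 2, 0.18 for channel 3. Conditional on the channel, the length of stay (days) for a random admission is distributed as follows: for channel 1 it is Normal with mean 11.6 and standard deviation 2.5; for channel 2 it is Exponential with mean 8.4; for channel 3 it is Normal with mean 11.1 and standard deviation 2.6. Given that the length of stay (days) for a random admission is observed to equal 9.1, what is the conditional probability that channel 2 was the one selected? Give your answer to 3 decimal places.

0.123

Likelihoods f(9.1 | ·): 1: 0.0967883; 2: 0.0402935; 3: 0.114142.
Posterior ∝ prior × likelihood. Numerator for 2: 0.26·0.0402935 = 0.0104763.
Normalizing constant: 0.56·0.0967883 + 0.26·0.0402935 + 0.18·0.114142 = 0.0852234.
P(2 | observation) = 0.0104763 / 0.0852234 = 0.122928.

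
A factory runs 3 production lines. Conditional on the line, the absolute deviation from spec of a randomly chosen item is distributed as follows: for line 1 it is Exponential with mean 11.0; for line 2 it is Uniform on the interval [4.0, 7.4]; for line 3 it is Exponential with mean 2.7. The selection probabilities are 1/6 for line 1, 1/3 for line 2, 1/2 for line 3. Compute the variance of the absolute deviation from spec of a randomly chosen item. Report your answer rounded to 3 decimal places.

Per component, 1: μ=11, E[X²]=242; 2: μ=5.7, E[X²]=33.4533; 3: μ=2.7, E[X²]=14.58.
E[X] = 0.166667·11 + 0.333333·5.7 + 0.5·2.7 = 5.08333.
E[X²] = 0.166667·242 + 0.333333·33.4533 + 0.5·14.58 = 58.7744.
Var(X) = E[X²] − (E[X])² = 58.7744 − 25.8403 = 32.9342.

32.934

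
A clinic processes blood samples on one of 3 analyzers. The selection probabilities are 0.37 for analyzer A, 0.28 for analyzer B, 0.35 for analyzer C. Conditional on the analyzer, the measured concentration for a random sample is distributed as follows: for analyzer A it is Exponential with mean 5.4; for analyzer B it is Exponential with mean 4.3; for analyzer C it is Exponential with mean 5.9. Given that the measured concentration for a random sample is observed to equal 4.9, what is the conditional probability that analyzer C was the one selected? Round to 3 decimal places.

Likelihoods f(4.9 | ·): A: 0.074735; B: 0.0744111; C: 0.0738691.
Posterior ∝ prior × likelihood. Numerator for C: 0.35·0.0738691 = 0.0258542.
Normalizing constant: 0.37·0.074735 + 0.28·0.0744111 + 0.35·0.0738691 = 0.0743413.
P(C | observation) = 0.0258542 / 0.0743413 = 0.347777.

0.348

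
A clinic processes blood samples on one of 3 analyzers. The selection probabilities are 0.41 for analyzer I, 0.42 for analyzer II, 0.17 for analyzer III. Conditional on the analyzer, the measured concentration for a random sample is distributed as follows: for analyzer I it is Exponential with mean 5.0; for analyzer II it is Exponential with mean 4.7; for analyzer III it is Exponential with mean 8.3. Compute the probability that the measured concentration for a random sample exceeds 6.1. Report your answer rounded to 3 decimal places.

Conditional on each analyzer, P(X > 6.1): I: 0.29523; II: 0.273112; III: 0.479534.
By total probability, P(X > 6.1) = 0.41·0.29523 + 0.42·0.273112 + 0.17·0.479534 = 0.317272.

0.317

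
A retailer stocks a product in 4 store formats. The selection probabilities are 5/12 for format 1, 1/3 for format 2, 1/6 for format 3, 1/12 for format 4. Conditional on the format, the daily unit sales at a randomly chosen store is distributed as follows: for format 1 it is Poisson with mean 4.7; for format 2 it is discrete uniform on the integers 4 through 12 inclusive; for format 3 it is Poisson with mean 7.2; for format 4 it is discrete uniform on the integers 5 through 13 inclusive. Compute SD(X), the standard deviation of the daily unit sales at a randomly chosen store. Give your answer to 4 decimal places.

Per component, 1: μ=4.7, E[X²]=26.79; 2: μ=8, E[X²]=70.6667; 3: μ=7.2, E[X²]=59.04; 4: μ=9, E[X²]=87.6667.
E[X] = 0.416667·4.7 + 0.333333·8 + 0.166667·7.2 + 0.0833333·9 = 6.575.
E[X²] = 0.416667·26.79 + 0.333333·70.6667 + 0.166667·59.04 + 0.0833333·87.6667 = 51.8636.
Var(X) = E[X²] − (E[X])² = 51.8636 − 43.2306 = 8.63299.
SD(X) = √8.63299 = 2.93819.

2.9382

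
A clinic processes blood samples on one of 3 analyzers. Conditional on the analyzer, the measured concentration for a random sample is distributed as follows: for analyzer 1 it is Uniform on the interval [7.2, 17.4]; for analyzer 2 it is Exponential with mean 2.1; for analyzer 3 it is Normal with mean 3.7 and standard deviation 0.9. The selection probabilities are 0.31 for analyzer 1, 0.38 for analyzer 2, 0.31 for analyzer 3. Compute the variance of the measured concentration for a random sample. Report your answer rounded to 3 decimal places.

Per component, 1: μ=12.3, E[X²]=159.96; 2: μ=2.1, E[X²]=8.82; 3: μ=3.7, E[X²]=14.5.
E[X] = 0.31·12.3 + 0.38·2.1 + 0.31·3.7 = 5.758.
E[X²] = 0.31·159.96 + 0.38·8.82 + 0.31·14.5 = 57.4342.
Var(X) = E[X²] − (E[X])² = 57.4342 − 33.1546 = 24.2796.

24.280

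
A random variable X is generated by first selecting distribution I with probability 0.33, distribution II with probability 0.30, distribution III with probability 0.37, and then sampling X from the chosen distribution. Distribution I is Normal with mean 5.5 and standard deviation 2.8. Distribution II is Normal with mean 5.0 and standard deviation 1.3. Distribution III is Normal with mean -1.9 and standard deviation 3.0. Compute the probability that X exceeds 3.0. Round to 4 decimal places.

Conditional on each component, P(X > 3.0): I: 0.814033; II: 0.938032; III: 0.0511995.
By total probability, P(X > 3.0) = 0.33·0.814033 + 0.3·0.938032 + 0.37·0.0511995 = 0.568984.

0.5690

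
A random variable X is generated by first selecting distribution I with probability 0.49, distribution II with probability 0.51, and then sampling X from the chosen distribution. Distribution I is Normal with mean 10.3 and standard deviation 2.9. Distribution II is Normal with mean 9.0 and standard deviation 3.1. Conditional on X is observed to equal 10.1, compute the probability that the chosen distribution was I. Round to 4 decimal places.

0.5218

Likelihoods f(10.1 | ·): I: 0.13724; II: 0.120839.
Posterior ∝ prior × likelihood. Numerator for I: 0.49·0.13724 = 0.0672474.
Normalizing constant: 0.49·0.13724 + 0.51·0.120839 = 0.128875.
P(I | observation) = 0.0672474 / 0.128875 = 0.521802.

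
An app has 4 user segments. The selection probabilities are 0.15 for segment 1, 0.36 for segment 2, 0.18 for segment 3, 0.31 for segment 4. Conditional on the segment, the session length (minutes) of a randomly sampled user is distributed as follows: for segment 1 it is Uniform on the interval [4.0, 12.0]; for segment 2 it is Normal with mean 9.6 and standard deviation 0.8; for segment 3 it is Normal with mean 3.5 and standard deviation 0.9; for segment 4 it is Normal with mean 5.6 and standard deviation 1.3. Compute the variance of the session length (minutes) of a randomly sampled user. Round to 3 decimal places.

7.096

Per component, 1: μ=8, E[X²]=69.3333; 2: μ=9.6, E[X²]=92.8; 3: μ=3.5, E[X²]=13.06; 4: μ=5.6, E[X²]=33.05.
E[X] = 0.15·8 + 0.36·9.6 + 0.18·3.5 + 0.31·5.6 = 7.022.
E[X²] = 0.15·69.3333 + 0.36·92.8 + 0.18·13.06 + 0.31·33.05 = 56.4043.
Var(X) = E[X²] − (E[X])² = 56.4043 − 49.3085 = 7.09582.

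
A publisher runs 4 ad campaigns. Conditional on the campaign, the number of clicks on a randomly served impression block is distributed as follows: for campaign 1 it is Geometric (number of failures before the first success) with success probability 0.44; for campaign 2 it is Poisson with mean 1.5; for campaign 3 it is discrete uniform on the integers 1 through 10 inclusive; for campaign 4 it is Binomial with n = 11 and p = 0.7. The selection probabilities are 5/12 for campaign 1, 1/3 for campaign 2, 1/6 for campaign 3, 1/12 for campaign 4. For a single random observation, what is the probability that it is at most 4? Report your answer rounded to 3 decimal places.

Conditional on each campaign, P(X ≤ 4): 1: 0.944927; 2: 0.981424; 3: 0.4; 4: 0.0216192.
By total probability, P(X ≤ 4) = 0.416667·0.944927 + 0.333333·0.981424 + 0.166667·0.4 + 0.0833333·0.0216192 = 0.789329.

0.789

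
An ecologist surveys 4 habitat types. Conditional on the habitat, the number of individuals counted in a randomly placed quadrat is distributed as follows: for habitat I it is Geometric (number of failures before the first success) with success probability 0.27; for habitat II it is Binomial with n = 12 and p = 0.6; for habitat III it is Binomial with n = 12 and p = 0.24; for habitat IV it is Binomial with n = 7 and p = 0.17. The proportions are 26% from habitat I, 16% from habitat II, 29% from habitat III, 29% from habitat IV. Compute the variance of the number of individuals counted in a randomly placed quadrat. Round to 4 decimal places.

Per component, I: μ=2.7037, E[X²]=17.3237; II: μ=7.2, E[X²]=54.72; III: μ=2.88, E[X²]=10.4832; IV: μ=1.19, E[X²]=2.4038.
E[X] = 0.26·2.7037 + 0.16·7.2 + 0.29·2.88 + 0.29·1.19 = 3.03526.
E[X²] = 0.26·17.3237 + 0.16·54.72 + 0.29·10.4832 + 0.29·2.4038 = 16.9966.
Var(X) = E[X²] − (E[X])² = 16.9966 − 9.21282 = 7.78378.

7.7838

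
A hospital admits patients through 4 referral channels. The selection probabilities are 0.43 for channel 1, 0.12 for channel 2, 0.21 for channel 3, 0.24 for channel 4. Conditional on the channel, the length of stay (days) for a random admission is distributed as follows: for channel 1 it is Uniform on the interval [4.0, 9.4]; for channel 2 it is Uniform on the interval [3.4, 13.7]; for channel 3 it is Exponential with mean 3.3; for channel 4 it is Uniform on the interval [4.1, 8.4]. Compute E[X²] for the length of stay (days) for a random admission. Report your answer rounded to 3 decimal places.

44.499

For each component E[X²] = Var + (mean)², giving 1: 47.32; 2: 81.9433; 3: 21.78; 4: 40.6033.
Overall E[X²] = 0.43·47.32 + 0.12·81.9433 + 0.21·21.78 + 0.24·40.6033 = 44.4994.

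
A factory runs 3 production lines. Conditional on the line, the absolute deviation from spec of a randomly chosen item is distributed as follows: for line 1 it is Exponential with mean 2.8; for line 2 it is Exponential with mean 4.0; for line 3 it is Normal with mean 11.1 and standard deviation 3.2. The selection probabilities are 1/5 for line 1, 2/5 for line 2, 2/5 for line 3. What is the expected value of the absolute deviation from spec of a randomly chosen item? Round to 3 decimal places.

6.600

Component means — 1: 2.8; 2: 4; 3: 11.1.
E[X] = 0.2·2.8 + 0.4·4 + 0.4·11.1 = 6.6.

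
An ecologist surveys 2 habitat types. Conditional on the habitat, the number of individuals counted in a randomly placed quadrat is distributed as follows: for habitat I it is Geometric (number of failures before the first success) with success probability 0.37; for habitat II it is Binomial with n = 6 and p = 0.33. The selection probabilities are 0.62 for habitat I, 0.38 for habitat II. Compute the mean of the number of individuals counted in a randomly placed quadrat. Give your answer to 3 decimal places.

1.808

Component means — I: 1.7027; II: 1.98.
E[X] = 0.62·1.7027 + 0.38·1.98 = 1.80808.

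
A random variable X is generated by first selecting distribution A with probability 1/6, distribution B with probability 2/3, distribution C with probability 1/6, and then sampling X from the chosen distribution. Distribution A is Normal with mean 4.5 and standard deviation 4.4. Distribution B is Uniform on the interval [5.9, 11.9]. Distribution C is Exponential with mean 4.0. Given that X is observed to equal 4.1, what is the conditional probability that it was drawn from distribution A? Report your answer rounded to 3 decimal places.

0.502

Likelihoods f(4.1 | ·): A: 0.0902948; B: 0; C: 0.0896991.
Posterior ∝ prior × likelihood. Numerator for A: 0.166667·0.0902948 = 0.0150491.
Normalizing constant: 0.166667·0.0902948 + 0.666667·0 + 0.166667·0.0896991 = 0.029999.
P(A | observation) = 0.0150491 / 0.029999 = 0.501655.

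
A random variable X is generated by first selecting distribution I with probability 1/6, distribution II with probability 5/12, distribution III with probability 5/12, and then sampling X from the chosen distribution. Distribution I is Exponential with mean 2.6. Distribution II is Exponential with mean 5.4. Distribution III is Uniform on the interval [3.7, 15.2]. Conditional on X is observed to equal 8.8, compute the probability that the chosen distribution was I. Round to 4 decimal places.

0.0406

Likelihoods f(8.8 | ·): I: 0.0130349; II: 0.0362967; III: 0.0869565.
Posterior ∝ prior × likelihood. Numerator for I: 0.166667·0.0130349 = 0.00217248.
Normalizing constant: 0.166667·0.0130349 + 0.416667·0.0362967 + 0.416667·0.0869565 = 0.053528.
P(I | observation) = 0.00217248 / 0.053528 = 0.0405859.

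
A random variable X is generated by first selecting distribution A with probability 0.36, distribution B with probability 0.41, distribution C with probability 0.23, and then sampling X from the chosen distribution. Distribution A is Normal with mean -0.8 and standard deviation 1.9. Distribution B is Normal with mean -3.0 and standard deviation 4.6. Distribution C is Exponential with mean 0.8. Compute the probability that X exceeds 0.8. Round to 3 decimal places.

0.240

Conditional on each component, P(X > 0.8): A: 0.199865; B: 0.204377; C: 0.367879.
By total probability, P(X > 0.8) = 0.36·0.199865 + 0.41·0.204377 + 0.23·0.367879 = 0.240358.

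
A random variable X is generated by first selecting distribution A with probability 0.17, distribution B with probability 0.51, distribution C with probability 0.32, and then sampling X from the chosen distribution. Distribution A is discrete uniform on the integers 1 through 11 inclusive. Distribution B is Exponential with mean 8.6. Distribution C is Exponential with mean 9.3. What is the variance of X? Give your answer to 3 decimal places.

Per component, A: μ=6, E[X²]=46; B: μ=8.6, E[X²]=147.92; C: μ=9.3, E[X²]=172.98.
E[X] = 0.17·6 + 0.51·8.6 + 0.32·9.3 = 8.382.
E[X²] = 0.17·46 + 0.51·147.92 + 0.32·172.98 = 138.613.
Var(X) = E[X²] − (E[X])² = 138.613 − 70.2579 = 68.3549.

68.355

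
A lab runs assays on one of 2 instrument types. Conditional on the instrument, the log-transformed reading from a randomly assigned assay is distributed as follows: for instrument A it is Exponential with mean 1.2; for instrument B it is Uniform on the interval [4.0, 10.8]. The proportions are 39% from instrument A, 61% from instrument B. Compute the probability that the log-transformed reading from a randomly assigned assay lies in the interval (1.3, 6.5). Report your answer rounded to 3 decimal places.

Conditional on each instrument, P(1.3 < X < 6.5): A: 0.334023; B: 0.367647.
By total probability, P(1.3 < X < 6.5) = 0.39·0.334023 + 0.61·0.367647 = 0.354534.

0.355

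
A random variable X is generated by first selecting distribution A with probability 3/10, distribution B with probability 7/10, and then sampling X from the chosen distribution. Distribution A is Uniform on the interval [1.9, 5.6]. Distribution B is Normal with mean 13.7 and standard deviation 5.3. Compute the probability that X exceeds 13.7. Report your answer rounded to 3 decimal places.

Conditional on each component, P(X > 13.7): A: 0; B: 0.5.
By total probability, P(X > 13.7) = 0.3·0 + 0.7·0.5 = 0.35.

0.350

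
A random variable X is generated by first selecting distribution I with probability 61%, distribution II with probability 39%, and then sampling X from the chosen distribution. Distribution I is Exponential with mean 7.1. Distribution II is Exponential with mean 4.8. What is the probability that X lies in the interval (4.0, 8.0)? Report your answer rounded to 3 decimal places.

0.245

Conditional on each component, P(4.0 < X < 8.0): I: 0.2452; II: 0.245723.
By total probability, P(4.0 < X < 8.0) = 0.61·0.2452 + 0.39·0.245723 = 0.245404.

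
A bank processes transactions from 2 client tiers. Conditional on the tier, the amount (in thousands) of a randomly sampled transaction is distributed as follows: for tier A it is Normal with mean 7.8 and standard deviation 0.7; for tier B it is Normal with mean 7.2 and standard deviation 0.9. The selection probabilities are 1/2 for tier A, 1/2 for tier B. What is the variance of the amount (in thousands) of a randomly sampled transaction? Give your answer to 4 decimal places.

Per component, A: μ=7.8, E[X²]=61.33; B: μ=7.2, E[X²]=52.65.
E[X] = 0.5·7.8 + 0.5·7.2 = 7.5.
E[X²] = 0.5·61.33 + 0.5·52.65 = 56.99.
Var(X) = E[X²] − (E[X])² = 56.99 − 56.25 = 0.74.

0.7400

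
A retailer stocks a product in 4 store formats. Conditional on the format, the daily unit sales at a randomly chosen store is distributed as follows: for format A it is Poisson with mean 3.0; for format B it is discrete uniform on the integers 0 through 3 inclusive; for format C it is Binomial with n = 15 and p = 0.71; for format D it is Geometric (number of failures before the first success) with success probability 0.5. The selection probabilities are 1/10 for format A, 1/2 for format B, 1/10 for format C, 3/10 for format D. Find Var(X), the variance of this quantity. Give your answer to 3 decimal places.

9.669

Per component, A: μ=3, E[X²]=12; B: μ=1.5, E[X²]=3.5; C: μ=10.65, E[X²]=116.511; D: μ=1, E[X²]=3.
E[X] = 0.1·3 + 0.5·1.5 + 0.1·10.65 + 0.3·1 = 2.415.
E[X²] = 0.1·12 + 0.5·3.5 + 0.1·116.511 + 0.3·3 = 15.5011.
Var(X) = E[X²] − (E[X])² = 15.5011 − 5.83223 = 9.66887.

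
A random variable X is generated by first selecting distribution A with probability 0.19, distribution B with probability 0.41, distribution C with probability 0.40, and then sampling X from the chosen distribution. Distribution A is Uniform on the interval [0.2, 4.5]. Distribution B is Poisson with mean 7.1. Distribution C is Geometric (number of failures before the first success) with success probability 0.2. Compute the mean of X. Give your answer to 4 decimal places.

4.9575

Component means — A: 2.35; B: 7.1; C: 4.
E[X] = 0.19·2.35 + 0.41·7.1 + 0.4·4 = 4.9575.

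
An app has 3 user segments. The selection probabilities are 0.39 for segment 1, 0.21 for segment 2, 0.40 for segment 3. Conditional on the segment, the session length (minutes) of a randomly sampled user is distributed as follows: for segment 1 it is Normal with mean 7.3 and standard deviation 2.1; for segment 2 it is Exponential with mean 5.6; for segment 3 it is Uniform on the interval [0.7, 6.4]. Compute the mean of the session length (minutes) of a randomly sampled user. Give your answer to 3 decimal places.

Component means — 1: 7.3; 2: 5.6; 3: 3.55.
E[X] = 0.39·7.3 + 0.21·5.6 + 0.4·3.55 = 5.443.

5.443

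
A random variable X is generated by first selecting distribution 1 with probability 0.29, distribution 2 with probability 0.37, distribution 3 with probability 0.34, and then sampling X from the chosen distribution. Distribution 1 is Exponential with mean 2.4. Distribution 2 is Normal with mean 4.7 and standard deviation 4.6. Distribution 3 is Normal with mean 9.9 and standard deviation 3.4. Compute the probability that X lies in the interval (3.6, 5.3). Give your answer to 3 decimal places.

0.106

Conditional on each component, P(3.6 < X < 5.3): 1: 0.113247; 2: 0.146387; 3: 0.0560918.
By total probability, P(3.6 < X < 5.3) = 0.29·0.113247 + 0.37·0.146387 + 0.34·0.0560918 = 0.106076.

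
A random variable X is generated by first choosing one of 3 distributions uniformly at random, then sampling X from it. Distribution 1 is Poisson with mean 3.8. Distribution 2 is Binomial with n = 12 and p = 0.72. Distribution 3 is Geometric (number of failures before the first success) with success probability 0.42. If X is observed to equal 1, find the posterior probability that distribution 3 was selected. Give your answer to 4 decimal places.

Likelihoods P(X=1 | ·): 1: 0.0850089; 2: 7.16559e-06; 3: 0.2436.
Posterior ∝ prior × likelihood. Numerator for 3: 0.333333·0.2436 = 0.0812.
Normalizing constant: 0.333333·0.0850089 + 0.333333·7.16559e-06 + 0.333333·0.2436 = 0.109539.
P(3 | observation) = 0.0812 / 0.109539 = 0.741291.

0.7413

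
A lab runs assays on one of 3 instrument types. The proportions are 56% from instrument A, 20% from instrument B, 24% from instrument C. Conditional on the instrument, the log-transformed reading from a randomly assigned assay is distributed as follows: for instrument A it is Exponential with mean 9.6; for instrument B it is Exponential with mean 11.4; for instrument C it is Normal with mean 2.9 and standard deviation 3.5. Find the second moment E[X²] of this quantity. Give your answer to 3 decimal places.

160.162

For each component E[X²] = Var + (mean)², giving A: 184.32; B: 259.92; C: 20.66.
Overall E[X²] = 0.56·184.32 + 0.2·259.92 + 0.24·20.66 = 160.162.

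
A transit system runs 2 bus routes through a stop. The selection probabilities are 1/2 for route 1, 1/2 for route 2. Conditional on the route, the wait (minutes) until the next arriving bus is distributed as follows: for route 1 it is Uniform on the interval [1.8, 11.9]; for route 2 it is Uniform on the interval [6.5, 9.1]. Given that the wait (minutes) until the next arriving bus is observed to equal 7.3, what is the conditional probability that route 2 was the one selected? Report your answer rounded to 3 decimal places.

0.795

Likelihoods f(7.3 | ·): 1: 0.0990099; 2: 0.384615.
Posterior ∝ prior × likelihood. Numerator for 2: 0.5·0.384615 = 0.192308.
Normalizing constant: 0.5·0.0990099 + 0.5·0.384615 = 0.241813.
P(2 | observation) = 0.192308 / 0.241813 = 0.795276.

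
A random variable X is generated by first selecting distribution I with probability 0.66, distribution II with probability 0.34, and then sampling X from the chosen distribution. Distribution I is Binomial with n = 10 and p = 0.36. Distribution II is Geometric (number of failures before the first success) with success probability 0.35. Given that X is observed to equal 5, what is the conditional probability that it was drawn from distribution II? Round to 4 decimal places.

0.1134

Likelihoods P(X=5 | ·): I: 0.163611; II: 0.0406102.
Posterior ∝ prior × likelihood. Numerator for II: 0.34·0.0406102 = 0.0138075.
Normalizing constant: 0.66·0.163611 + 0.34·0.0406102 = 0.121791.
P(II | observation) = 0.0138075 / 0.121791 = 0.11337.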